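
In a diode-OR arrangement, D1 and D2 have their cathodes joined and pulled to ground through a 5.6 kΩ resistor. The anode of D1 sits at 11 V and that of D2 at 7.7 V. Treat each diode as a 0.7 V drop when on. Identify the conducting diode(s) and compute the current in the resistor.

Only D1 conducts; I_R ≈ 1.8 mA

Assume both conduct. Then node N would need to be at both 11−0.7 = 10.3 V and 7.7−0.7 = 7 V, which is impossible.
Assume only D1 conducts: V_N = 11 − 0.7 = 10.3 V, so I_R = 10.3/5.6 = 1.84 mA.
Check D2: its anode-to-cathode voltage is 7.7 − 10.3 = -2.6 V < 0.7 V, so it is off. The assumption is consistent.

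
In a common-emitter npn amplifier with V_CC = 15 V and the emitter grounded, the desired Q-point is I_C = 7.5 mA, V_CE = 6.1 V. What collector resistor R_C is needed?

Collector loop: V_CC = I_C·R_C + V_CE.
R_C = (V_CC − V_CE)/I_C = (15 − 6.1)/7.5 = 1.19 kΩ.

R_C ≈ 1.2 kΩ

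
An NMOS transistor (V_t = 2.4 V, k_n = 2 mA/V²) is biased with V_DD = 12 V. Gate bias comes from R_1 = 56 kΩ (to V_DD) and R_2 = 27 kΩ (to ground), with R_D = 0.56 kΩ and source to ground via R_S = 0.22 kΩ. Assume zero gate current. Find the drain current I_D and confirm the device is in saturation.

I_D ≈ 1.4 mA

V_G = V_DD·R_2/(R_1+R_2) = 12×27/83 = 3.9 V.
Assume saturation: I_D = (k_n/2)(V_GS − V_t)² with V_GS = V_G − I_D·R_S = 3.9 − 0.22·I_D.
Substituting gives 0.0484·I_D² − 1.66·I_D + 2.26 = 0, with roots I_D = 1.42 or 32.9 mA.
The root I_D = 32.9 mA gives V_GS = -3.34 V ≤ V_t, so take I_D = 1.42 mA.
Then V_GS = 3.59 V and V_DS = V_DD − I_D(R_D+R_S) = 12 − 1.42×0.78 = 10.9 V.
Saturation requires V_DS ≥ V_GS − V_t = 1.19 V; 10.9 ≥ 1.19 ✓.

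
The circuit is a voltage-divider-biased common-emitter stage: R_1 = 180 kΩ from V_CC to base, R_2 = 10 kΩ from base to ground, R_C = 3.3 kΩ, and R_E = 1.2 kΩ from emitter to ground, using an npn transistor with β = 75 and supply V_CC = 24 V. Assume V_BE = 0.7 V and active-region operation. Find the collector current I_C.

I_C ≈ 0.42 mA

Thevenize the base divider: V_Th = V_CC·R_2/(R_1+R_2) = 24×10/190 = 1.26 V, R_Th = R_1‖R_2 = 9.47 kΩ.
Base-emitter loop: V_Th = I_B·R_Th + V_BE + (β+1)I_B·R_E, so I_B = (1.26 − 0.7) / (9.47 + 76×1.2) = 0.00559 mA.
I_C = β·I_B = 75×0.00559 = 0.42 mA, and I_E = (β+1)I_B = 0.425 mA.
V_CE = V_CC − I_C·R_C − I_E·R_E = 24 − 0.42×3.3 − 0.425×1.2 = 22.1 V.
V_CE = 22.1 V > 0.2 V confirms active-region operation.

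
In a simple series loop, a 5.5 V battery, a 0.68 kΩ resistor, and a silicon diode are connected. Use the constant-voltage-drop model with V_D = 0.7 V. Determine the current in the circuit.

KVL around the loop: 5.5 = V_D + I·R = 0.7 + I × 0.68 kΩ.
So I = (5.5 − 0.7) / 0.68 kΩ = 4.8 / 0.68 = 7.06 mA.

I ≈ 7.1 mA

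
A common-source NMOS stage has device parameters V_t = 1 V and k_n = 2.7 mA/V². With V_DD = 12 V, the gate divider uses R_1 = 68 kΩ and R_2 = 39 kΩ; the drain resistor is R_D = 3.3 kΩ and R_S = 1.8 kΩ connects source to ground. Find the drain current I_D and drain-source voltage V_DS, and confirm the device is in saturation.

I_D ≈ 1.3 mA, V_DS ≈ 5.2 V

V_G = V_DD·R_2/(R_1+R_2) = 12×39/107 = 4.37 V.
Assume saturation: I_D = (k_n/2)(V_GS − V_t)² with V_GS = V_G − I_D·R_S = 4.37 − 1.8·I_D.
Substituting gives 4.37·I_D² − 17.4·I_D + 15.4 = 0, with roots I_D = 1.32 or 2.65 mA.
The root I_D = 2.65 mA gives V_GS = -0.402 V ≤ V_t, so take I_D = 1.32 mA.
Then V_GS = 1.99 V and V_DS = V_DD − I_D(R_D+R_S) = 12 − 1.32×5.1 = 5.25 V.
Saturation requires V_DS ≥ V_GS − V_t = 0.99 V; 5.25 ≥ 0.99 ✓.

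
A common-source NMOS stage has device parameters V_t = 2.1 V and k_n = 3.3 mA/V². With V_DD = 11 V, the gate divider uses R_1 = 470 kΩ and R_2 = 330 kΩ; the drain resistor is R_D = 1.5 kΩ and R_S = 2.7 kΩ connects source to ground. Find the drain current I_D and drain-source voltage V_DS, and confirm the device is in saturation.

V_G = V_DD·R_2/(R_1+R_2) = 11×330/800 = 4.54 V.
Assume saturation: I_D = (k_n/2)(V_GS − V_t)² with V_GS = V_G − I_D·R_S = 4.54 − 2.7·I_D.
Substituting gives 12·I_D² − 22.7·I_D + 9.8 = 0, with roots I_D = 0.667 or 1.22 mA.
The root I_D = 1.22 mA gives V_GS = 1.24 V ≤ V_t, so take I_D = 0.667 mA.
Then V_GS = 2.74 V and V_DS = V_DD − I_D(R_D+R_S) = 11 − 0.667×4.2 = 8.2 V.
Saturation requires V_DS ≥ V_GS − V_t = 0.636 V; 8.2 ≥ 0.636 ✓.

I_D ≈ 0.67 mA, V_DS ≈ 8.2 V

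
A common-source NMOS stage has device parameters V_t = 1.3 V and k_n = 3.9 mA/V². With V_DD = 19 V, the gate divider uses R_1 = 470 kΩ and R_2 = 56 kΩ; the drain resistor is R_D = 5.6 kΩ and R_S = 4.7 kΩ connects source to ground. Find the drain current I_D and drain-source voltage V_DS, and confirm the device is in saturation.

V_G = V_DD·R_2/(R_1+R_2) = 19×56/526 = 2.02 V.
Assume saturation: I_D = (k_n/2)(V_GS − V_t)² with V_GS = V_G − I_D·R_S = 2.02 − 4.7·I_D.
Substituting gives 43.1·I_D² − 14.2·I_D + 1.02 = 0, with roots I_D = 0.105 or 0.226 mA.
The root I_D = 0.226 mA gives V_GS = 0.959 V ≤ V_t, so take I_D = 0.105 mA.
Then V_GS = 1.53 V and V_DS = V_DD − I_D(R_D+R_S) = 19 − 0.105×10.3 = 17.9 V.
Saturation requires V_DS ≥ V_GS − V_t = 0.232 V; 17.9 ≥ 0.232 ✓.

I_D ≈ 0.1 mA, V_DS ≈ 18 V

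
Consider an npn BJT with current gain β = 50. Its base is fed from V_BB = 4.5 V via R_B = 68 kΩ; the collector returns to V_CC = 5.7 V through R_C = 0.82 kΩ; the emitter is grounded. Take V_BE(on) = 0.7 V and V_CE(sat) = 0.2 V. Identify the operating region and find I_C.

Assume active. Base-emitter loop: I_B = (V_BB − V_BE)/R_B = (4.5 − 0.7)/68 = 0.0559 mA.
I_C = β·I_B = 50×0.0559 = 2.79 mA.
V_CE = V_CC − I_C·R_C = 5.7 − 2.79×0.82 = 3.41 V > V_CE(sat), so the active-region assumption holds.

active; I_C ≈ 2.8 mA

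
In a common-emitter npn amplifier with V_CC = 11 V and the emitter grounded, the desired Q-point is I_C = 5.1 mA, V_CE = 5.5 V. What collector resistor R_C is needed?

R_C ≈ 1.1 kΩ

Collector loop: V_CC = I_C·R_C + V_CE.
R_C = (V_CC − V_CE)/I_C = (11 − 5.5)/5.1 = 1.08 kΩ.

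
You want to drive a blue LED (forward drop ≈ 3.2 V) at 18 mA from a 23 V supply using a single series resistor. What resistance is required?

R ≈ 1.1 kΩ

The resistor drops V_S − V_D = 23 − 3.2 = 19.8 V at 18 mA.
R = 19.8 V / 18 mA = 1.1 kΩ.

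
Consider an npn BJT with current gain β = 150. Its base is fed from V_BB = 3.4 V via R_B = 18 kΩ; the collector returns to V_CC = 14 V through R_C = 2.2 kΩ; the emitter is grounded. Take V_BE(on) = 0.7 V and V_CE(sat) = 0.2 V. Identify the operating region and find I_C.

saturation; I_C ≈ 6.3 mA

Assume active: I_B = (3.4 − 0.7)/18 = 0.15 mA, giving I_C = β·I_B = 22.5 mA.
But then V_CE = 14 − 22.5×2.2 = -35.5 V < V_CE(sat) = 0.2 V — impossible in the active region.
So the transistor is saturated. With V_CE = 0.2 V, I_C = (V_CC − 0.2)/R_C = 13.8/2.2 = 6.27 mA.
Check: β·I_B = 22.5 mA > I_C = 6.27 mA, confirming saturation.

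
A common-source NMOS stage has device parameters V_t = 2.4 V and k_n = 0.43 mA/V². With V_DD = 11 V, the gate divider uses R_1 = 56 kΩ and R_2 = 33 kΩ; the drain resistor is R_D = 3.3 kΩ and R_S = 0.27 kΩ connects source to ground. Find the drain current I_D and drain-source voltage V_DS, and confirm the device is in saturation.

I_D ≈ 0.51 mA, V_DS ≈ 9.2 V

V_G = V_DD·R_2/(R_1+R_2) = 11×33/89 = 4.08 V.
Assume saturation: I_D = (k_n/2)(V_GS − V_t)² with V_GS = V_G − I_D·R_S = 4.08 − 0.27·I_D.
Substituting gives 0.0157·I_D² − 1.19·I_D + 0.606 = 0, with roots I_D = 0.51 or 75.7 mA.
The root I_D = 75.7 mA gives V_GS = -16.4 V ≤ V_t, so take I_D = 0.51 mA.
Then V_GS = 3.94 V and V_DS = V_DD − I_D(R_D+R_S) = 11 − 0.51×3.57 = 9.18 V.
Saturation requires V_DS ≥ V_GS − V_t = 1.54 V; 9.18 ≥ 1.54 ✓.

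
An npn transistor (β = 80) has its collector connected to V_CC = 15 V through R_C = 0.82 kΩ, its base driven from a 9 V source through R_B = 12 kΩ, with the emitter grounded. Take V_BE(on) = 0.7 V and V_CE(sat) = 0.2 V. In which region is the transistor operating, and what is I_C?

saturation; I_C ≈ 18 mA

Assume active: I_B = (9 − 0.7)/12 = 0.692 mA, giving I_C = β·I_B = 55.3 mA.
But then V_CE = 15 − 55.3×0.82 = -30.4 V < V_CE(sat) = 0.2 V — impossible in the active region.
So the transistor is saturated. With V_CE = 0.2 V, I_C = (V_CC − 0.2)/R_C = 14.8/0.82 = 18 mA.
Check: β·I_B = 55.3 mA > I_C = 18 mA, confirming saturation.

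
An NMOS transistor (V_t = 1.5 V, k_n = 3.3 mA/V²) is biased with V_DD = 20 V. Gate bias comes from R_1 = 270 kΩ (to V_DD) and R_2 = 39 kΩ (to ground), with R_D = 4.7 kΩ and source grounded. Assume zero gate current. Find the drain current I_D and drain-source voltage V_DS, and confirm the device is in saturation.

V_G = V_DD·R_2/(R_1+R_2) = 20×39/309 = 2.52 V. With the source grounded, V_GS = V_G = 2.52 V.
Assume saturation: I_D = (k_n/2)(V_GS − V_t)² = (3.3/2)×(2.52 − 1.5)² = 1.65×1.02² = 1.73 mA.
V_DS = V_DD − I_D·R_D = 20 − 1.73×4.7 = 11.9 V.
Saturation requires V_DS ≥ V_GS − V_t = 1.02 V; 11.9 ≥ 1.02 ✓.

I_D ≈ 1.7 mA, V_DS ≈ 12 V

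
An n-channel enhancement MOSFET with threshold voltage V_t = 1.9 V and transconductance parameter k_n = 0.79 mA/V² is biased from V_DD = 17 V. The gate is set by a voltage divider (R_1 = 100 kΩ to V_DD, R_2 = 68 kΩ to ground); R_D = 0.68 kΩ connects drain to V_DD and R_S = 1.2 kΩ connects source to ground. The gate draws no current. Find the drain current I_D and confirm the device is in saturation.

I_D ≈ 2.2 mA

V_G = V_DD·R_2/(R_1+R_2) = 17×68/168 = 6.88 V.
Assume saturation: I_D = (k_n/2)(V_GS − V_t)² with V_GS = V_G − I_D·R_S = 6.88 − 1.2·I_D.
Substituting gives 0.569·I_D² − 5.72·I_D + 9.8 = 0, with roots I_D = 2.19 or 7.87 mA.
The root I_D = 7.87 mA gives V_GS = -2.56 V ≤ V_t, so take I_D = 2.19 mA.
Then V_GS = 4.25 V and V_DS = V_DD − I_D(R_D+R_S) = 17 − 2.19×1.88 = 12.9 V.
Saturation requires V_DS ≥ V_GS − V_t = 2.35 V; 12.9 ≥ 2.35 ✓.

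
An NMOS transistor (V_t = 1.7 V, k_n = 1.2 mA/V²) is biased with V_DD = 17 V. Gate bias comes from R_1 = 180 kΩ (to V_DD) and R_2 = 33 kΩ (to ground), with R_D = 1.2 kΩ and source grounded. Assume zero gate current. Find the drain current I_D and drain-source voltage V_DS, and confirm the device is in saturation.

I_D ≈ 0.52 mA, V_DS ≈ 16 V

V_G = V_DD·R_2/(R_1+R_2) = 17×33/213 = 2.63 V. With the source grounded, V_GS = V_G = 2.63 V.
Assume saturation: I_D = (k_n/2)(V_GS − V_t)² = (1.2/2)×(2.63 − 1.7)² = 0.6×0.934² = 0.523 mA.
V_DS = V_DD − I_D·R_D = 17 − 0.523×1.2 = 16.4 V.
Saturation requires V_DS ≥ V_GS − V_t = 0.934 V; 16.4 ≥ 0.934 ✓.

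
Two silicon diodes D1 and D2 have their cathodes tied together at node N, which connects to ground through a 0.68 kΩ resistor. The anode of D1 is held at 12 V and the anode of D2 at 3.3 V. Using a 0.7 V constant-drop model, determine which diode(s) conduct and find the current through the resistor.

Only D1 conducts; I_R ≈ 17 mA

Assume both conduct. Then node N would need to be at both 12−0.7 = 11.3 V and 3.3−0.7 = 2.6 V, which is impossible.
Assume only D1 conducts: V_N = 12 − 0.7 = 11.3 V, so I_R = 11.3/0.68 = 16.6 mA.
Check D2: its anode-to-cathode voltage is 3.3 − 11.3 = -8 V < 0.7 V, so it is off. The assumption is consistent.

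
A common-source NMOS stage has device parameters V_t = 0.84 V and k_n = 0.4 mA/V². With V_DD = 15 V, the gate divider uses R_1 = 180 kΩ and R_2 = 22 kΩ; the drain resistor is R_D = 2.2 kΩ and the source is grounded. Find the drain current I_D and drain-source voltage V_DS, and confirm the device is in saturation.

I_D ≈ 0.13 mA, V_DS ≈ 15 V

V_G = V_DD·R_2/(R_1+R_2) = 15×22/202 = 1.63 V. With the source grounded, V_GS = V_G = 1.63 V.
Assume saturation: I_D = (k_n/2)(V_GS − V_t)² = (0.4/2)×(1.63 − 0.84)² = 0.2×0.794² = 0.126 mA.
V_DS = V_DD − I_D·R_D = 15 − 0.126×2.2 = 14.7 V.
Saturation requires V_DS ≥ V_GS − V_t = 0.794 V; 14.7 ≥ 0.794 ✓.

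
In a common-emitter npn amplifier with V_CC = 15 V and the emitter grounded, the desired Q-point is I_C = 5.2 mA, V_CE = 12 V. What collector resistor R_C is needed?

R_C ≈ 0.58 kΩ

Collector loop: V_CC = I_C·R_C + V_CE.
R_C = (V_CC − V_CE)/I_C = (15 − 12)/5.2 = 0.577 kΩ.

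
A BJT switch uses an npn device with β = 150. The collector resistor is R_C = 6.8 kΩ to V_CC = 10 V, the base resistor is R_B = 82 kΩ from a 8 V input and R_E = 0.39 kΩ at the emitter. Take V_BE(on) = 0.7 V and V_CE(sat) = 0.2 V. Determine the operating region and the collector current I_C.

saturation; I_C ≈ 1.4 mA

Assume active: I_B = (8 − 0.7)/(82 + 151×0.39) = 0.0518 mA, I_C = β·I_B = 7.77 mA.
Then V_CE = 10 − 7.77×6.8 − 7.82×0.39 = -45.9 V < 0.2 V — the active assumption fails.
Re-solve with V_CE = 0.2 V. KCL at the emitter: V_E/R_E = (V_BB−0.7−V_E)/R_B + (V_CC−0.2−V_E)/R_C, giving V_E = 0.562 V.
I_C = (V_CC − 0.2 − V_E)/R_C = (9.8 − 0.562)/6.8 = 1.36 mA.
Check: I_B = (7.3 − 0.562)/82 = 0.0822 mA, and β·I_B = 12.3 mA > I_C, confirming saturation.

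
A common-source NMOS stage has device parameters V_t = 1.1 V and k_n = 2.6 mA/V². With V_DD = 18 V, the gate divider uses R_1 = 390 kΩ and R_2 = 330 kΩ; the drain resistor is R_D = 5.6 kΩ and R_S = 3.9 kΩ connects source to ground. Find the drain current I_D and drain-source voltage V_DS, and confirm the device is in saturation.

I_D ≈ 1.6 mA, V_DS ≈ 3.2 V

V_G = V_DD·R_2/(R_1+R_2) = 18×330/720 = 8.25 V.
Assume saturation: I_D = (k_n/2)(V_GS − V_t)² with V_GS = V_G − I_D·R_S = 8.25 − 3.9·I_D.
Substituting gives 19.8·I_D² − 73.5·I_D + 66.5 = 0, with roots I_D = 1.55 or 2.16 mA.
The root I_D = 2.16 mA gives V_GS = -0.19 V ≤ V_t, so take I_D = 1.55 mA.
Then V_GS = 2.19 V and V_DS = V_DD − I_D(R_D+R_S) = 18 − 1.55×9.5 = 3.25 V.
Saturation requires V_DS ≥ V_GS − V_t = 1.09 V; 3.25 ≥ 1.09 ✓.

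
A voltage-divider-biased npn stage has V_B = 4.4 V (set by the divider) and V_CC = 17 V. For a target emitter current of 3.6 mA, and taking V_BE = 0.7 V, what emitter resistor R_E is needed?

R_E ≈ 1 kΩ

V_E = V_B − V_BE = 4.4 − 0.7 = 3.7 V.
R_E = V_E / I_E = 3.7 / 3.6 = 1.03 kΩ.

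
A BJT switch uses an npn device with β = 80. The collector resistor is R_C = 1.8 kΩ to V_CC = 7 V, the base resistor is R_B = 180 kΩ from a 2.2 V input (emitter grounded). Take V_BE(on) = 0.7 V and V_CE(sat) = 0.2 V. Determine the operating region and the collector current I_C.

Assume active. Base-emitter loop: I_B = (V_BB − V_BE)/R_B = (2.2 − 0.7)/180 = 0.00833 mA.
I_C = β·I_B = 80×0.00833 = 0.667 mA.
V_CE = V_CC − I_C·R_C = 7 − 0.667×1.8 = 5.8 V > V_CE(sat), so the active-region assumption holds.

active; I_C ≈ 0.67 mA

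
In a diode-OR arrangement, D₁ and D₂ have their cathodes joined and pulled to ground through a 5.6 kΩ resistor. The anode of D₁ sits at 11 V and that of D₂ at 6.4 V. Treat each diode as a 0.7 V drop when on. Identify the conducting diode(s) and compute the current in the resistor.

Only D₁ conducts; I_R ≈ 1.8 mA

Assume both conduct. Then node N would need to be at both 11−0.7 = 10.3 V and 6.4−0.7 = 5.7 V, which is impossible.
Assume only D₁ conducts: V_N = 11 − 0.7 = 10.3 V, so I_R = 10.3/5.6 = 1.84 mA.
Check D₂: its anode-to-cathode voltage is 6.4 − 10.3 = -3.9 V < 0.7 V, so it is off. The assumption is consistent.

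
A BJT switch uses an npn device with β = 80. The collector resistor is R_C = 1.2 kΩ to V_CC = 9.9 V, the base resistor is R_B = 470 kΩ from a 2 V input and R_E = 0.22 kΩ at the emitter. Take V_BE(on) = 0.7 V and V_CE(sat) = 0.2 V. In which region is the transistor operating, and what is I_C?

Assume active. Base-emitter loop: I_B = (V_BB − V_BE)/(R_B + (β+1)R_E) = (2 − 0.7)/(470 + 81×0.22) = 0.00266 mA.
I_C = β·I_B = 80×0.00266 = 0.213 mA.
V_CE = V_CC − I_C·R_C − I_E·R_E = 9.9 − 0.213×1.2 − 0.216×0.22 = 9.6 V > V_CE(sat), so the active-region assumption holds.

active; I_C ≈ 0.21 mA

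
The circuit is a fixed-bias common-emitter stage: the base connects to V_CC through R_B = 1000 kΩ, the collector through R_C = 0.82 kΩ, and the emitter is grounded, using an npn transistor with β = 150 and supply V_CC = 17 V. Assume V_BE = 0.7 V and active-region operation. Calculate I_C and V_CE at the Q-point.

Base loop: V_CC = I_B·R_B + V_BE, so I_B = (17 − 0.7)/1000 kΩ = 0.0163 mA.
In the active region I_C = β·I_B = 150 × 0.0163 = 2.45 mA.
Collector loop: V_CE = V_CC − I_C·R_C = 17 − 2.45×0.82 = 15 V.
Since V_CE = 15 V > V_CE(sat) ≈ 0.2 V, the transistor is in the active region as assumed.

I_C ≈ 2.4 mA, V_CE ≈ 15 V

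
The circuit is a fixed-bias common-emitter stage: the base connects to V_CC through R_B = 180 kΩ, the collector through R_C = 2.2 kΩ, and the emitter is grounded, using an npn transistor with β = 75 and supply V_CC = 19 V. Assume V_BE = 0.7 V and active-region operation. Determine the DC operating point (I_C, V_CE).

I_C ≈ 7.6 mA, V_CE ≈ 2.2 V

Base loop: V_CC = I_B·R_B + V_BE, so I_B = (19 − 0.7)/180 kΩ = 0.102 mA.
In the active region I_C = β·I_B = 75 × 0.102 = 7.62 mA.
Collector loop: V_CE = V_CC − I_C·R_C = 19 − 7.62×2.2 = 2.22 V.
Since V_CE = 2.22 V > V_CE(sat) ≈ 0.2 V, the transistor is in the active region as assumed.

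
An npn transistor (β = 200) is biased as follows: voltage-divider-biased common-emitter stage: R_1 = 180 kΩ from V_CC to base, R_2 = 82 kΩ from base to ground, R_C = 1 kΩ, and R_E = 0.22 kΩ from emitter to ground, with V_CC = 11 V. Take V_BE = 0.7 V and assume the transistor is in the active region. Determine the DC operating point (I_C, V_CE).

Thevenize the base divider: V_Th = V_CC·R_2/(R_1+R_2) = 11×82/262 = 3.44 V, R_Th = R_1‖R_2 = 56.3 kΩ.
Base-emitter loop: V_Th = I_B·R_Th + V_BE + (β+1)I_B·R_E, so I_B = (3.44 − 0.7) / (56.3 + 201×0.22) = 0.0273 mA.
I_C = β·I_B = 200×0.0273 = 5.46 mA, and I_E = (β+1)I_B = 5.48 mA.
V_CE = V_CC − I_C·R_C − I_E·R_E = 11 − 5.46×1 − 5.48×0.22 = 4.34 V.
V_CE = 4.34 V > 0.2 V confirms active-region operation.

I_C ≈ 5.5 mA, V_CE ≈ 4.3 V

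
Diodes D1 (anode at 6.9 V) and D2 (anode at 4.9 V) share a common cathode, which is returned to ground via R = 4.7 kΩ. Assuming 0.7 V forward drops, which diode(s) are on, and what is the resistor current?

Only D1 conducts; I_R ≈ 1.3 mA

Assume both conduct. Then node N would need to be at both 6.9−0.7 = 6.2 V and 4.9−0.7 = 4.2 V, which is impossible.
Assume only D1 conducts: V_N = 6.9 − 0.7 = 6.2 V, so I_R = 6.2/4.7 = 1.32 mA.
Check D2: its anode-to-cathode voltage is 4.9 − 6.2 = -1.3 V < 0.7 V, so it is off. The assumption is consistent.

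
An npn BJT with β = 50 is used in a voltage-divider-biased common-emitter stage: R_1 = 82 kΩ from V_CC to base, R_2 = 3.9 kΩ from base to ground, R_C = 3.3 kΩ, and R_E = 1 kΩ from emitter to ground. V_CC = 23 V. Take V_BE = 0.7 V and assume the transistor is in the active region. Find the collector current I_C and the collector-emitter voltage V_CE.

I_C ≈ 0.31 mA, V_CE ≈ 22 V

Thevenize the base divider: V_Th = V_CC·R_2/(R_1+R_2) = 23×3.9/85.9 = 1.04 V, R_Th = R_1‖R_2 = 3.72 kΩ.
Base-emitter loop: V_Th = I_B·R_Th + V_BE + (β+1)I_B·R_E, so I_B = (1.04 − 0.7) / (3.72 + 51×1) = 0.00629 mA.
I_C = β·I_B = 50×0.00629 = 0.315 mA, and I_E = (β+1)I_B = 0.321 mA.
V_CE = V_CC − I_C·R_C − I_E·R_E = 23 − 0.315×3.3 − 0.321×1 = 21.6 V.
V_CE = 21.6 V > 0.2 V confirms active-region operation.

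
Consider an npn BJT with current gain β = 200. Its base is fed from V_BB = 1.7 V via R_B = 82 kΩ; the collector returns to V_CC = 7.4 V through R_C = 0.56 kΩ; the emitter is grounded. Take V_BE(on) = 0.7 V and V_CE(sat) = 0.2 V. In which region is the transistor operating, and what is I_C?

Assume active. Base-emitter loop: I_B = (V_BB − V_BE)/R_B = (1.7 − 0.7)/82 = 0.0122 mA.
I_C = β·I_B = 200×0.0122 = 2.44 mA.
V_CE = V_CC − I_C·R_C = 7.4 − 2.44×0.56 = 6.03 V > V_CE(sat), so the active-region assumption holds.

active; I_C ≈ 2.4 mA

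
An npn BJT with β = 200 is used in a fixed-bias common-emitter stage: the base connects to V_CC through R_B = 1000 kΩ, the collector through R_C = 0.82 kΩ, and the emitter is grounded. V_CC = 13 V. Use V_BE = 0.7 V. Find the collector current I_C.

I_C ≈ 2.5 mA

Base loop: V_CC = I_B·R_B + V_BE, so I_B = (13 − 0.7)/1000 kΩ = 0.0123 mA.
In the active region I_C = β·I_B = 200 × 0.0123 = 2.46 mA.
Collector loop: V_CE = V_CC − I_C·R_C = 13 − 2.46×0.82 = 11 V.
Since V_CE = 11 V > V_CE(sat) ≈ 0.2 V, the transistor is in the active region as assumed.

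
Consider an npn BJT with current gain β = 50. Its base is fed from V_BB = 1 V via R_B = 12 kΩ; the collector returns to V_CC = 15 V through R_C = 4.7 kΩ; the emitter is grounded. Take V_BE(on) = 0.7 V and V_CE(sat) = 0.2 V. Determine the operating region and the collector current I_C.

active; I_C ≈ 1.3 mA

Assume active. Base-emitter loop: I_B = (V_BB − V_BE)/R_B = (1 − 0.7)/12 = 0.025 mA.
I_C = β·I_B = 50×0.025 = 1.25 mA.
V_CE = V_CC − I_C·R_C = 15 − 1.25×4.7 = 9.12 V > V_CE(sat), so the active-region assumption holds.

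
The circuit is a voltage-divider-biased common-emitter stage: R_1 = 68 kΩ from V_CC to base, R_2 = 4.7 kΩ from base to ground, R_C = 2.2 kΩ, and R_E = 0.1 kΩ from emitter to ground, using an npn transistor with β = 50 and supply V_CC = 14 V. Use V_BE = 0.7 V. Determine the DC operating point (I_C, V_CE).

Thevenize the base divider: V_Th = V_CC·R_2/(R_1+R_2) = 14×4.7/72.7 = 0.905 V, R_Th = R_1‖R_2 = 4.4 kΩ.
Base-emitter loop: V_Th = I_B·R_Th + V_BE + (β+1)I_B·R_E, so I_B = (0.905 − 0.7) / (4.4 + 51×0.1) = 0.0216 mA.
I_C = β·I_B = 50×0.0216 = 1.08 mA, and I_E = (β+1)I_B = 1.1 mA.
V_CE = V_CC − I_C·R_C − I_E·R_E = 14 − 1.08×2.2 − 1.1×0.1 = 11.5 V.
V_CE = 11.5 V > 0.2 V confirms active-region operation.

I_C ≈ 1.1 mA, V_CE ≈ 12 V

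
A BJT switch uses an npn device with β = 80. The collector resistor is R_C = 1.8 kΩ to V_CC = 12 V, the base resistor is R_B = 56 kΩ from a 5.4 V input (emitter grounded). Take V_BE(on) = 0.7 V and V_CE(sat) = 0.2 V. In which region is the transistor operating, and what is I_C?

saturation; I_C ≈ 6.6 mA

Assume active: I_B = (5.4 − 0.7)/56 = 0.0839 mA, giving I_C = β·I_B = 6.71 mA.
But then V_CE = 12 − 6.71×1.8 = -0.0857 V < V_CE(sat) = 0.2 V — impossible in the active region.
So the transistor is saturated. With V_CE = 0.2 V, I_C = (V_CC − 0.2)/R_C = 11.8/1.8 = 6.56 mA.
Check: β·I_B = 6.71 mA > I_C = 6.56 mA, confirming saturation.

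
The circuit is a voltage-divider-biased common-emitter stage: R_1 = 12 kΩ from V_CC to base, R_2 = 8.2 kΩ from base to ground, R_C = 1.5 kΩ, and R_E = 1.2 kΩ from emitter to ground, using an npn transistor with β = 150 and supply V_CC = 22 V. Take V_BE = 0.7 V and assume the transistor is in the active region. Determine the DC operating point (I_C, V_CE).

Thevenize the base divider: V_Th = V_CC·R_2/(R_1+R_2) = 22×8.2/20.2 = 8.93 V, R_Th = R_1‖R_2 = 4.87 kΩ.
Base-emitter loop: V_Th = I_B·R_Th + V_BE + (β+1)I_B·R_E, so I_B = (8.93 − 0.7) / (4.87 + 151×1.2) = 0.0442 mA.
I_C = β·I_B = 150×0.0442 = 6.64 mA, and I_E = (β+1)I_B = 6.68 mA.
V_CE = V_CC − I_C·R_C − I_E·R_E = 22 − 6.64×1.5 − 6.68×1.2 = 4.03 V.
V_CE = 4.03 V > 0.2 V confirms active-region operation.

I_C ≈ 6.6 mA, V_CE ≈ 4 V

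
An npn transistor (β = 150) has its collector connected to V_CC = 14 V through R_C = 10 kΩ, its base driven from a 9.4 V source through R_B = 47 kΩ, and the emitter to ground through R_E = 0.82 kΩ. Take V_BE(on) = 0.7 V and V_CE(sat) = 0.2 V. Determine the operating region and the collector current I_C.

saturation; I_C ≈ 1.3 mA

Assume active: I_B = (9.4 − 0.7)/(47 + 151×0.82) = 0.0509 mA, I_C = β·I_B = 7.64 mA.
Then V_CE = 14 − 7.64×10 − 7.69×0.82 = -68.7 V < 0.2 V — the active assumption fails.
Re-solve with V_CE = 0.2 V. KCL at the emitter: V_E/R_E = (V_BB−0.7−V_E)/R_B + (V_CC−0.2−V_E)/R_C, giving V_E = 1.17 V.
I_C = (V_CC − 0.2 − V_E)/R_C = (13.8 − 1.17)/10 = 1.26 mA.
Check: I_B = (8.7 − 1.17)/47 = 0.16 mA, and β·I_B = 24 mA > I_C, confirming saturation.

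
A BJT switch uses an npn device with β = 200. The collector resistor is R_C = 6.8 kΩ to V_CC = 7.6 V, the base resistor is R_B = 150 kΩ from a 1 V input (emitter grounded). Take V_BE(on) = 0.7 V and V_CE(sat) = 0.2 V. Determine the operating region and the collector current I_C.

active; I_C ≈ 0.4 mA

Assume active. Base-emitter loop: I_B = (V_BB − V_BE)/R_B = (1 − 0.7)/150 = 0.002 mA.
I_C = β·I_B = 200×0.002 = 0.4 mA.
V_CE = V_CC − I_C·R_C = 7.6 − 0.4×6.8 = 4.88 V > V_CE(sat), so the active-region assumption holds.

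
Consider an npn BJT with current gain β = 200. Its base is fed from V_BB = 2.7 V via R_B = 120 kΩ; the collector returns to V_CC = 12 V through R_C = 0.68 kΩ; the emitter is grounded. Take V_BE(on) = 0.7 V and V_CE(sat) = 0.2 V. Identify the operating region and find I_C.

Assume active. Base-emitter loop: I_B = (V_BB − V_BE)/R_B = (2.7 − 0.7)/120 = 0.0167 mA.
I_C = β·I_B = 200×0.0167 = 3.33 mA.
V_CE = V_CC − I_C·R_C = 12 − 3.33×0.68 = 9.73 V > V_CE(sat), so the active-region assumption holds.

active; I_C ≈ 3.3 mA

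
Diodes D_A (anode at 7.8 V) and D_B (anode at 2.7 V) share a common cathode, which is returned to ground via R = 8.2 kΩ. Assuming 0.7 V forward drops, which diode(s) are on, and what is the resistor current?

Only D_A conducts; I_R ≈ 0.87 mA

Assume both conduct. Then node N would need to be at both 7.8−0.7 = 7.1 V and 2.7−0.7 = 2 V, which is impossible.
Assume only D_A conducts: V_N = 7.8 − 0.7 = 7.1 V, so I_R = 7.1/8.2 = 0.866 mA.
Check D_B: its anode-to-cathode voltage is 2.7 − 7.1 = -4.4 V < 0.7 V, so it is off. The assumption is consistent.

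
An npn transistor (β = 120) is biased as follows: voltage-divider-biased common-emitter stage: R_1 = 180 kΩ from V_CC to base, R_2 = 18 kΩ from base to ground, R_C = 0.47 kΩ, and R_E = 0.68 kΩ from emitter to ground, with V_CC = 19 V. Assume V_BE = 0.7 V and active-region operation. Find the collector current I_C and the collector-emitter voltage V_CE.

Thevenize the base divider: V_Th = V_CC·R_2/(R_1+R_2) = 19×18/198 = 1.73 V, R_Th = R_1‖R_2 = 16.4 kΩ.
Base-emitter loop: V_Th = I_B·R_Th + V_BE + (β+1)I_B·R_E, so I_B = (1.73 − 0.7) / (16.4 + 121×0.68) = 0.0104 mA.
I_C = β·I_B = 120×0.0104 = 1.25 mA, and I_E = (β+1)I_B = 1.26 mA.
V_CE = V_CC − I_C·R_C − I_E·R_E = 19 − 1.25×0.47 − 1.26×0.68 = 17.6 V.
V_CE = 17.6 V > 0.2 V confirms active-region operation.

I_C ≈ 1.2 mA, V_CE ≈ 18 V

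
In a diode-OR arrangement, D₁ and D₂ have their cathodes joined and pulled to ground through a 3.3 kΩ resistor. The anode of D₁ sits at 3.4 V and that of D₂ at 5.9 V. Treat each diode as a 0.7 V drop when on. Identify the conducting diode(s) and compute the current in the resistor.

Assume both conduct. Then node N would need to be at both 3.4−0.7 = 2.7 V and 5.9−0.7 = 5.2 V, which is impossible.
Assume only D₂ conducts: V_N = 5.9 − 0.7 = 5.2 V, so I_R = 5.2/3.3 = 1.58 mA.
Check D₁: its anode-to-cathode voltage is 3.4 − 5.2 = -1.8 V < 0.7 V, so it is off. The assumption is consistent.

Only D₂ conducts; I_R ≈ 1.6 mA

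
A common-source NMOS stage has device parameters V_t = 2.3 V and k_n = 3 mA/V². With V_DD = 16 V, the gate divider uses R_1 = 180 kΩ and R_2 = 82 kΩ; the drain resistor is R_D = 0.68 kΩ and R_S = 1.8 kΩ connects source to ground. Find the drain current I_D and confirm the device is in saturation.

I_D ≈ 1 mA

V_G = V_DD·R_2/(R_1+R_2) = 16×82/262 = 5.01 V.
Assume saturation: I_D = (k_n/2)(V_GS − V_t)² with V_GS = V_G − I_D·R_S = 5.01 − 1.8·I_D.
Substituting gives 4.86·I_D² − 15.6·I_D + 11 = 0, with roots I_D = 1.04 or 2.17 mA.
The root I_D = 2.17 mA gives V_GS = 1.1 V ≤ V_t, so take I_D = 1.04 mA.
Then V_GS = 3.13 V and V_DS = V_DD − I_D(R_D+R_S) = 16 − 1.04×2.48 = 13.4 V.
Saturation requires V_DS ≥ V_GS − V_t = 0.833 V; 13.4 ≥ 0.833 ✓.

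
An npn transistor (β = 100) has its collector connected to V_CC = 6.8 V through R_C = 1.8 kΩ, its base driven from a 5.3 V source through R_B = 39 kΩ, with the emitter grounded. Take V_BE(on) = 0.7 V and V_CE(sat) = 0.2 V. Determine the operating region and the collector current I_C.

Assume active: I_B = (5.3 − 0.7)/39 = 0.118 mA, giving I_C = β·I_B = 11.8 mA.
But then V_CE = 6.8 − 11.8×1.8 = -14.4 V < V_CE(sat) = 0.2 V — impossible in the active region.
So the transistor is saturated. With V_CE = 0.2 V, I_C = (V_CC − 0.2)/R_C = 6.6/1.8 = 3.67 mA.
Check: β·I_B = 11.8 mA > I_C = 3.67 mA, confirming saturation.

saturation; I_C ≈ 3.7 mA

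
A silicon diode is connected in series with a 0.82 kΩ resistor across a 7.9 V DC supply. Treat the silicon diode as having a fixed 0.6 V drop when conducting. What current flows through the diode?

KVL around the loop: 7.9 = V_D + I·R = 0.6 + I × 0.82 kΩ.
So I = (7.9 − 0.6) / 0.82 kΩ = 7.3 / 0.82 = 8.9 mA.

I ≈ 8.9 mA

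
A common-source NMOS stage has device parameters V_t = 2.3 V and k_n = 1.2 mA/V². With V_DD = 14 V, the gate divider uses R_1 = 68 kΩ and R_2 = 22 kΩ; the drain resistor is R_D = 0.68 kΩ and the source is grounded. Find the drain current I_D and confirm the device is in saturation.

I_D ≈ 0.76 mA

V_G = V_DD·R_2/(R_1+R_2) = 14×22/90 = 3.42 V. With the source grounded, V_GS = V_G = 3.42 V.
Assume saturation: I_D = (k_n/2)(V_GS − V_t)² = (1.2/2)×(3.42 − 2.3)² = 0.6×1.12² = 0.756 mA.
V_DS = V_DD − I_D·R_D = 14 − 0.756×0.68 = 13.5 V.
Saturation requires V_DS ≥ V_GS − V_t = 1.12 V; 13.5 ≥ 1.12 ✓.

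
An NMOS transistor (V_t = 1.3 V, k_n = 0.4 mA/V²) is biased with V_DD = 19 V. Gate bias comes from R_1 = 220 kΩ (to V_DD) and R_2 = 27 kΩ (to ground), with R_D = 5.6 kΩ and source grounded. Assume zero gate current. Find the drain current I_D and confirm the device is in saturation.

I_D ≈ 0.12 mA

V_G = V_DD·R_2/(R_1+R_2) = 19×27/247 = 2.08 V. With the source grounded, V_GS = V_G = 2.08 V.
Assume saturation: I_D = (k_n/2)(V_GS − V_t)² = (0.4/2)×(2.08 − 1.3)² = 0.2×0.777² = 0.121 mA.
V_DS = V_DD − I_D·R_D = 19 − 0.121×5.6 = 18.3 V.
Saturation requires V_DS ≥ V_GS − V_t = 0.777 V; 18.3 ≥ 0.777 ✓.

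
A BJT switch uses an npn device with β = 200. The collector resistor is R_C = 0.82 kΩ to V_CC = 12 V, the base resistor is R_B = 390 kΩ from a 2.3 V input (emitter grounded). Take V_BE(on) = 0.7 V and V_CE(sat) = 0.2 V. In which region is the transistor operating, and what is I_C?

active; I_C ≈ 0.82 mA

Assume active. Base-emitter loop: I_B = (V_BB − V_BE)/R_B = (2.3 − 0.7)/390 = 0.0041 mA.
I_C = β·I_B = 200×0.0041 = 0.821 mA.
V_CE = V_CC − I_C·R_C = 12 − 0.821×0.82 = 11.3 V > V_CE(sat), so the active-region assumption holds.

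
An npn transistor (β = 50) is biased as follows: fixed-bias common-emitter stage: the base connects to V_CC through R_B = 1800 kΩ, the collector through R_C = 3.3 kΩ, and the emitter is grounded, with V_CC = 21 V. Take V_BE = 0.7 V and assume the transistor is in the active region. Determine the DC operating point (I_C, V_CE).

I_C ≈ 0.56 mA, V_CE ≈ 19 V

Base loop: V_CC = I_B·R_B + V_BE, so I_B = (21 − 0.7)/1800 kΩ = 0.0113 mA.
In the active region I_C = β·I_B = 50 × 0.0113 = 0.564 mA.
Collector loop: V_CE = V_CC − I_C·R_C = 21 − 0.564×3.3 = 19.1 V.
Since V_CE = 19.1 V > V_CE(sat) ≈ 0.2 V, the transistor is in the active region as assumed.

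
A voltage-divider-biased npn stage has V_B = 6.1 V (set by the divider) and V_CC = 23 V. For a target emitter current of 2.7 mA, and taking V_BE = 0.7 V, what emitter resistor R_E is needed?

R_E ≈ 2 kΩ

V_E = V_B − V_BE = 6.1 − 0.7 = 5.4 V.
R_E = V_E / I_E = 5.4 / 2.7 = 2 kΩ.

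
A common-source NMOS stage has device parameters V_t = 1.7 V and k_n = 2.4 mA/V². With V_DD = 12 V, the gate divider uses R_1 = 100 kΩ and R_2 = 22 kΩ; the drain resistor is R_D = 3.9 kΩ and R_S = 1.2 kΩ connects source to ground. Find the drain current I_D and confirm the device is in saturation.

I_D ≈ 0.12 mA

V_G = V_DD·R_2/(R_1+R_2) = 12×22/122 = 2.16 V.
Assume saturation: I_D = (k_n/2)(V_GS − V_t)² with V_GS = V_G − I_D·R_S = 2.16 − 1.2·I_D.
Substituting gives 1.73·I_D² − 2.34·I_D + 0.258 = 0, with roots I_D = 0.121 or 1.23 mA.
The root I_D = 1.23 mA gives V_GS = 0.687 V ≤ V_t, so take I_D = 0.121 mA.
Then V_GS = 2.02 V and V_DS = V_DD − I_D(R_D+R_S) = 12 − 0.121×5.1 = 11.4 V.
Saturation requires V_DS ≥ V_GS − V_t = 0.318 V; 11.4 ≥ 0.318 ✓.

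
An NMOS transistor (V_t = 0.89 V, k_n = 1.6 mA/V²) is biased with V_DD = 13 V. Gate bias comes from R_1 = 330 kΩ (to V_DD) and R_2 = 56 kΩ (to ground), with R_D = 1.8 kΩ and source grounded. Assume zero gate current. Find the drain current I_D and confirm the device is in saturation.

V_G = V_DD·R_2/(R_1+R_2) = 13×56/386 = 1.89 V. With the source grounded, V_GS = V_G = 1.89 V.
Assume saturation: I_D = (k_n/2)(V_GS − V_t)² = (1.6/2)×(1.89 − 0.89)² = 0.8×0.996² = 0.794 mA.
V_DS = V_DD − I_D·R_D = 13 − 0.794×1.8 = 11.6 V.
Saturation requires V_DS ≥ V_GS − V_t = 0.996 V; 11.6 ≥ 0.996 ✓.

I_D ≈ 0.79 mA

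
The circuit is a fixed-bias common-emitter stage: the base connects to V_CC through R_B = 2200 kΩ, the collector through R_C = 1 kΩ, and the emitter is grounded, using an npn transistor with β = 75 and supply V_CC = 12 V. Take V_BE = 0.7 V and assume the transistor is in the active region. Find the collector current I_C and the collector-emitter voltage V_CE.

Base loop: V_CC = I_B·R_B + V_BE, so I_B = (12 − 0.7)/2200 kΩ = 0.00514 mA.
In the active region I_C = β·I_B = 75 × 0.00514 = 0.385 mA.
Collector loop: V_CE = V_CC − I_C·R_C = 12 − 0.385×1 = 11.6 V.
Since V_CE = 11.6 V > V_CE(sat) ≈ 0.2 V, the transistor is in the active region as assumed.

I_C ≈ 0.39 mA, V_CE ≈ 12 V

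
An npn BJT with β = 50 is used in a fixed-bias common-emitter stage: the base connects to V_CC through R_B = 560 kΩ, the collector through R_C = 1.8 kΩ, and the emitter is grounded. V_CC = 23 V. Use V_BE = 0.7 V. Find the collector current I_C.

Base loop: V_CC = I_B·R_B + V_BE, so I_B = (23 − 0.7)/560 kΩ = 0.0398 mA.
In the active region I_C = β·I_B = 50 × 0.0398 = 1.99 mA.
Collector loop: V_CE = V_CC − I_C·R_C = 23 − 1.99×1.8 = 19.4 V.
Since V_CE = 19.4 V > V_CE(sat) ≈ 0.2 V, the transistor is in the active region as assumed.

I_C ≈ 2 mA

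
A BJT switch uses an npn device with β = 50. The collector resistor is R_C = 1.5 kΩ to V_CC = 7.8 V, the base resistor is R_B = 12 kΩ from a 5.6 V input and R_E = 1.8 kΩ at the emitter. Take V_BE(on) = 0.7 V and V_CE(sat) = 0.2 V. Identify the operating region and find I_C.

Assume active: I_B = (5.6 − 0.7)/(12 + 51×1.8) = 0.0472 mA, I_C = β·I_B = 2.36 mA.
Then V_CE = 7.8 − 2.36×1.5 − 2.41×1.8 = -0.074 V < 0.2 V — the active assumption fails.
Re-solve with V_CE = 0.2 V. KCL at the emitter: V_E/R_E = (V_BB−0.7−V_E)/R_B + (V_CC−0.2−V_E)/R_C, giving V_E = 4.19 V.
I_C = (V_CC − 0.2 − V_E)/R_C = (7.6 − 4.19)/1.5 = 2.27 mA.
Check: I_B = (4.9 − 4.19)/12 = 0.0589 mA, and β·I_B = 2.94 mA > I_C, confirming saturation.

saturation; I_C ≈ 2.3 mA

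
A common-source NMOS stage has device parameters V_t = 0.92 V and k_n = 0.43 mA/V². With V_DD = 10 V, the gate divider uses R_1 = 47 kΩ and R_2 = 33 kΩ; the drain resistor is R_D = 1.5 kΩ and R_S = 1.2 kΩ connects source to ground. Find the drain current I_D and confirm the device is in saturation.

V_G = V_DD·R_2/(R_1+R_2) = 10×33/80 = 4.12 V.
Assume saturation: I_D = (k_n/2)(V_GS − V_t)² with V_GS = V_G − I_D·R_S = 4.12 − 1.2·I_D.
Substituting gives 0.31·I_D² − 2.65·I_D + 2.21 = 0, with roots I_D = 0.934 or 7.64 mA.
The root I_D = 7.64 mA gives V_GS = -5.04 V ≤ V_t, so take I_D = 0.934 mA.
Then V_GS = 3 V and V_DS = V_DD − I_D(R_D+R_S) = 10 − 0.934×2.7 = 7.48 V.
Saturation requires V_DS ≥ V_GS − V_t = 2.08 V; 7.48 ≥ 2.08 ✓.

I_D ≈ 0.93 mA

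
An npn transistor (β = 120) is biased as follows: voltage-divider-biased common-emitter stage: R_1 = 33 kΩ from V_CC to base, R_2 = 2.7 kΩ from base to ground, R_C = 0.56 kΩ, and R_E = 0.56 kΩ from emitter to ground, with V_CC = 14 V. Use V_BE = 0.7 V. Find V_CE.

Thevenize the base divider: V_Th = V_CC·R_2/(R_1+R_2) = 14×2.7/35.7 = 1.06 V, R_Th = R_1‖R_2 = 2.5 kΩ.
Base-emitter loop: V_Th = I_B·R_Th + V_BE + (β+1)I_B·R_E, so I_B = (1.06 − 0.7) / (2.5 + 121×0.56) = 0.00511 mA.
I_C = β·I_B = 120×0.00511 = 0.613 mA, and I_E = (β+1)I_B = 0.618 mA.
V_CE = V_CC − I_C·R_C − I_E·R_E = 14 − 0.613×0.56 − 0.618×0.56 = 13.3 V.
V_CE = 13.3 V > 0.2 V confirms active-region operation.

V_CE ≈ 13 V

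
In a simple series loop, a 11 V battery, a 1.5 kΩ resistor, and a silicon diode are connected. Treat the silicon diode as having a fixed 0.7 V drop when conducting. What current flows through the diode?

I ≈ 6.9 mA

KVL around the loop: 11 = V_D + I·R = 0.7 + I × 1.5 kΩ.
So I = (11 − 0.7) / 1.5 kΩ = 10.3 / 1.5 = 6.87 mA.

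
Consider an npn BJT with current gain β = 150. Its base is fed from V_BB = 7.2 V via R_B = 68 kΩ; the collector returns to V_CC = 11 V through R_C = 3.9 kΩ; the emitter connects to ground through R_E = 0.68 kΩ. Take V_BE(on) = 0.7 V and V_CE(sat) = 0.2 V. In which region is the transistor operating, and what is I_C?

saturation; I_C ≈ 2.3 mA

Assume active: I_B = (7.2 − 0.7)/(68 + 151×0.68) = 0.0381 mA, I_C = β·I_B = 5.71 mA.
Then V_CE = 11 − 5.71×3.9 − 5.75×0.68 = -15.2 V < 0.2 V — the active assumption fails.
Re-solve with V_CE = 0.2 V. KCL at the emitter: V_E/R_E = (V_BB−0.7−V_E)/R_B + (V_CC−0.2−V_E)/R_C, giving V_E = 1.64 V.
I_C = (V_CC − 0.2 − V_E)/R_C = (10.8 − 1.64)/3.9 = 2.35 mA.
Check: I_B = (6.5 − 1.64)/68 = 0.0714 mA, and β·I_B = 10.7 mA > I_C, confirming saturation.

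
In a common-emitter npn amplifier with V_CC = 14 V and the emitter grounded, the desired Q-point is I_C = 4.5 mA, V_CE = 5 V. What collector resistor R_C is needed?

Collector loop: V_CC = I_C·R_C + V_CE.
R_C = (V_CC − V_CE)/I_C = (14 − 5)/4.5 = 2 kΩ.

R_C ≈ 2 kΩ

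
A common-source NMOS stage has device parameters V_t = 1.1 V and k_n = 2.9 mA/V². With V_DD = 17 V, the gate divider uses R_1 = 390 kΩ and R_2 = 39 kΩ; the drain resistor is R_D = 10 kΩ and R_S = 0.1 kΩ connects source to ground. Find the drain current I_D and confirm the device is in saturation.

V_G = V_DD·R_2/(R_1+R_2) = 17×39/429 = 1.55 V.
Assume saturation: I_D = (k_n/2)(V_GS − V_t)² with V_GS = V_G − I_D·R_S = 1.55 − 0.1·I_D.
Substituting gives 0.0145·I_D² − 1.13·I_D + 0.288 = 0, with roots I_D = 0.256 or 77.6 mA.
The root I_D = 77.6 mA gives V_GS = -6.22 V ≤ V_t, so take I_D = 0.256 mA.
Then V_GS = 1.52 V and V_DS = V_DD − I_D(R_D+R_S) = 17 − 0.256×10.1 = 14.4 V.
Saturation requires V_DS ≥ V_GS − V_t = 0.42 V; 14.4 ≥ 0.42 ✓.

I_D ≈ 0.26 mA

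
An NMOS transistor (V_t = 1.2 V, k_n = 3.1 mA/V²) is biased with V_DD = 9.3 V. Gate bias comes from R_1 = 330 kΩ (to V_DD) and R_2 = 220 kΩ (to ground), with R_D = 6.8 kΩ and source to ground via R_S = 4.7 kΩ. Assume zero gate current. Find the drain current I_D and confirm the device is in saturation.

I_D ≈ 0.42 mA

V_G = V_DD·R_2/(R_1+R_2) = 9.3×220/550 = 3.72 V.
Assume saturation: I_D = (k_n/2)(V_GS − V_t)² with V_GS = V_G − I_D·R_S = 3.72 − 4.7·I_D.
Substituting gives 34.2·I_D² − 37.7·I_D + 9.84 = 0, with roots I_D = 0.425 or 0.677 mA.
The root I_D = 0.677 mA gives V_GS = 0.539 V ≤ V_t, so take I_D = 0.425 mA.
Then V_GS = 1.72 V and V_DS = V_DD − I_D(R_D+R_S) = 9.3 − 0.425×11.5 = 4.41 V.
Saturation requires V_DS ≥ V_GS − V_t = 0.524 V; 4.41 ≥ 0.524 ✓.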